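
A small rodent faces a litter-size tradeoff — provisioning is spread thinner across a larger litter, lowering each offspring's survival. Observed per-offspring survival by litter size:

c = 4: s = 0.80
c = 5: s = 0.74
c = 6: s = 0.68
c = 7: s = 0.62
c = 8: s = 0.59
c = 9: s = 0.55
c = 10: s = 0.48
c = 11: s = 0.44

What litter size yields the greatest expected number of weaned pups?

Expected weaned pups = c × s(c):
  c=4: 4 × 0.80 = 3.200
  c=5: 5 × 0.74 = 3.700
  c=6: 6 × 0.68 = 4.080
  c=7: 7 × 0.62 = 4.340
  c=8: 8 × 0.59 = 4.720
  c=9: 9 × 0.55 = 4.950
  c=10: 10 × 0.48 = 4.800
  c=11: 11 × 0.44 = 4.840
Maximum at c = 9 (4.950 weaned pups).

9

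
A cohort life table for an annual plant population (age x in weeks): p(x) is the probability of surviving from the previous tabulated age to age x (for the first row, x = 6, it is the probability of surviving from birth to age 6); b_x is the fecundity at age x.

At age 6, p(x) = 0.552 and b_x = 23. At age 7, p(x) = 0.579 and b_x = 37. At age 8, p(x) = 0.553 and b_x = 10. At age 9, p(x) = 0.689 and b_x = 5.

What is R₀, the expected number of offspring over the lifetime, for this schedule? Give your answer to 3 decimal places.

Survivorship from birth: l_x = p_6·p_7·…·p_x.
  l_6 = 0.55200
  l_7 = 0.31961
  l_8 = 0.17674
  l_9 = 0.12178
R₀ = Σ l_x b_x:
  age 6: 0.55200 × 23 = 12.6960
  age 7: 0.31961 × 37 = 11.8256
  age 8: 0.17674 × 10 = 1.7674
  age 9: 0.12178 × 5 = 0.6089
R₀ = 12.6960 + 11.8256 + 1.7674 + 0.6089 = 26.8979

26.898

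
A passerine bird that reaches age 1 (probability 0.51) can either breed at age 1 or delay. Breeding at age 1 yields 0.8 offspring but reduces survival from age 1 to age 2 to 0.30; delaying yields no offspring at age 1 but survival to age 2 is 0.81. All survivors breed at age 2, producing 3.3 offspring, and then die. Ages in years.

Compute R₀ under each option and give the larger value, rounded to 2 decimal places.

1.36

breed at age 1: R₀ = 0.51 × (0.8 + 0.30 × 3.3) = 0.51 × 1.7900 = 0.9129
delay to age 2: R₀ = 0.51 × (0.81 × 3.3) = 0.51 × 2.6730 = 1.3632
Higher: delay to age 2 (1.3632).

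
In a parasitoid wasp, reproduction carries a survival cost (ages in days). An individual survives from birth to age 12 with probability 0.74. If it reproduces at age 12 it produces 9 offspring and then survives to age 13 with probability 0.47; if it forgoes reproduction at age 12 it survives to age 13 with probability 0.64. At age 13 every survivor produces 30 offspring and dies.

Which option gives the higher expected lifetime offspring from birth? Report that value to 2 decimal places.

breed at age 12: R₀ = 0.74 × (9 + 0.47 × 30) = 0.74 × 23.1000 = 17.0940
delay to age 13: R₀ = 0.74 × (0.64 × 30) = 0.74 × 19.2000 = 14.2080
Higher: breed at age 12 (17.0940).

17.09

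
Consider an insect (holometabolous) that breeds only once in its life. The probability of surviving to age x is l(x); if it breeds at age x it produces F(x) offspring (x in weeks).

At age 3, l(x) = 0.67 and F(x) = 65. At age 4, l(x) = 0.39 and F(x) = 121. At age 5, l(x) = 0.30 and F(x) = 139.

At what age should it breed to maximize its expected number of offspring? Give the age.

4

Expected offspring if breeding at age x = l(x) × F(x):
  age 3: 0.67 × 65 = 43.550
  age 4: 0.39 × 121 = 47.190
  age 5: 0.30 × 139 = 41.700
Maximum at age 4 (47.190).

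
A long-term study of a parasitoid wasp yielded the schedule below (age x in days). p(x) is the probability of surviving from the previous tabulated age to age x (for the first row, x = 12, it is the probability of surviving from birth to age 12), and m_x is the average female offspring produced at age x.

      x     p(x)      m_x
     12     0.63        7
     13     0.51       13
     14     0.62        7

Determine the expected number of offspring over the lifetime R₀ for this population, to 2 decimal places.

9.98

Survivorship from birth: l_x = p_12·p_13·…·p_x.
  l_12 = 0.63000
  l_13 = 0.32130
  l_14 = 0.19921
R₀ = Σ l_x m_x:
  age 12: 0.63000 × 7 = 4.4100
  age 13: 0.32130 × 13 = 4.1769
  age 14: 0.19921 × 7 = 1.3945
R₀ = 4.4100 + 4.1769 + 1.3945 = 9.9814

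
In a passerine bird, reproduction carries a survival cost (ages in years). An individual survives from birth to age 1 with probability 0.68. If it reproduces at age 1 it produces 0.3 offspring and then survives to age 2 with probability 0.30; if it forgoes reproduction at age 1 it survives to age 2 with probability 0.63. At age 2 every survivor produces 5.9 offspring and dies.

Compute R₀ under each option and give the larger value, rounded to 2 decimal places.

breed at age 1: R₀ = 0.68 × (0.3 + 0.30 × 5.9) = 0.68 × 2.0700 = 1.4076
delay to age 2: R₀ = 0.68 × (0.63 × 5.9) = 0.68 × 3.7170 = 2.5276
Higher: delay to age 2 (2.5276).

2.53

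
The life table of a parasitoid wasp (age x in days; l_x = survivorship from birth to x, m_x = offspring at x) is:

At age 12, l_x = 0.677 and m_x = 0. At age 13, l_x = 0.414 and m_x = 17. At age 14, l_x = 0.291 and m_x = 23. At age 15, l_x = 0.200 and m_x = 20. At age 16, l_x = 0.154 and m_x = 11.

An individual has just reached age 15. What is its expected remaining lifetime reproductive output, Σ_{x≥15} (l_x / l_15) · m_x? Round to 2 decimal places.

l_15 = 0.200. Conditional survival from age 15 to x is l_x / l_15.
  x=15: (0.200/0.200) × 20 = 20.0000
  x=16: (0.154/0.200) × 11 = 8.4700
Sum = 20.0000 + 8.4700 = 28.4700

28.47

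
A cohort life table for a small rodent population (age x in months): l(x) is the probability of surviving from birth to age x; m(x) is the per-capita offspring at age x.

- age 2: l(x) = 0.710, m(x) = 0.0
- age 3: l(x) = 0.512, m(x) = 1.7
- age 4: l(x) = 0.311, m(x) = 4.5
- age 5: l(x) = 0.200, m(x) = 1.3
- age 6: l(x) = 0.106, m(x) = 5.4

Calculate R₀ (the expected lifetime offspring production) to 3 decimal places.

R₀ = Σ l(x) m(x):
  age 2: 0.710 × 0.0 = 0.0000
  age 3: 0.512 × 1.7 = 0.8704
  age 4: 0.311 × 4.5 = 1.3995
  age 5: 0.200 × 1.3 = 0.2600
  age 6: 0.106 × 5.4 = 0.5724
R₀ = 0.0000 + 0.8704 + 1.3995 + 0.2600 + 0.5724 = 3.1023

3.102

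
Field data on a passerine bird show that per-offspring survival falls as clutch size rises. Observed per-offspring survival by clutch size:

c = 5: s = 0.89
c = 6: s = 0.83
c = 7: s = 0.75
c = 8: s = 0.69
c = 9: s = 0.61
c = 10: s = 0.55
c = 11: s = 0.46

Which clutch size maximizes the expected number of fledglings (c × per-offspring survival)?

8

Expected fledglings = c × s(c):
  c=5: 5 × 0.89 = 4.450
  c=6: 6 × 0.83 = 4.980
  c=7: 7 × 0.75 = 5.250
  c=8: 8 × 0.69 = 5.520
  c=9: 9 × 0.61 = 5.490
  c=10: 10 × 0.55 = 5.500
  c=11: 11 × 0.46 = 5.060
Maximum at c = 8 (5.520 fledglings).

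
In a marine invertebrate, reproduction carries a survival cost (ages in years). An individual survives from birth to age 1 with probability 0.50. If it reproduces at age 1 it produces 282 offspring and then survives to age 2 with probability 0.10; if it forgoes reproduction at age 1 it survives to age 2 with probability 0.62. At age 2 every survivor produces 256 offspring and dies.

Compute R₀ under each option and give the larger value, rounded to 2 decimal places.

breed at age 1: R₀ = 0.50 × (282 + 0.10 × 256) = 0.50 × 307.6000 = 153.8000
delay to age 2: R₀ = 0.50 × (0.62 × 256) = 0.50 × 158.7200 = 79.3600
Higher: breed at age 1 (153.8000).

153.80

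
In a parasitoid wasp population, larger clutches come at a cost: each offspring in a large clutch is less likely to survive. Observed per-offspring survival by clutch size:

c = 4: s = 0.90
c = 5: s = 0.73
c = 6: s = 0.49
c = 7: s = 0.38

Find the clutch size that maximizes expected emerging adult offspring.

Expected emerging adult offspring = c × s(c):
  c=4: 4 × 0.90 = 3.600
  c=5: 5 × 0.73 = 3.650
  c=6: 6 × 0.49 = 2.940
  c=7: 7 × 0.38 = 2.660
Maximum at c = 5 (3.650 emerging adult offspring).

5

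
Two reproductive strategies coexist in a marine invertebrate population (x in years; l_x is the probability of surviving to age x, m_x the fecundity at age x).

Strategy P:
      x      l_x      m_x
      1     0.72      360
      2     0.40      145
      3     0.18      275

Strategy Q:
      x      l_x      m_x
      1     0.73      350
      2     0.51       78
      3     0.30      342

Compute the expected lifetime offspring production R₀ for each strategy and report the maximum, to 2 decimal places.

397.88

Strategy P: R₀ = 0.72×360 + 0.40×145 + 0.18×275 = 366.7000
Strategy Q: R₀ = 0.73×350 + 0.51×78 + 0.30×342 = 397.8800
Highest R₀: strategy Q with 397.8800.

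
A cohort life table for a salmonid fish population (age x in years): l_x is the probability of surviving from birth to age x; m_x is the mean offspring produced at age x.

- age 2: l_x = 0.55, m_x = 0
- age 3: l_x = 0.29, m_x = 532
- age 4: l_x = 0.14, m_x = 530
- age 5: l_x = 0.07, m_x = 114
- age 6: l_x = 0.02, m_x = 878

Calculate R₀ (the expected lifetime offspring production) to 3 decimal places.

254.020

R₀ = Σ l_x m_x:
  age 2: 0.55 × 0 = 0.0000
  age 3: 0.29 × 532 = 154.2800
  age 4: 0.14 × 530 = 74.2000
  age 5: 0.07 × 114 = 7.9800
  age 6: 0.02 × 878 = 17.5600
R₀ = 0.0000 + 154.2800 + 74.2000 + 7.9800 + 17.5600 = 254.0200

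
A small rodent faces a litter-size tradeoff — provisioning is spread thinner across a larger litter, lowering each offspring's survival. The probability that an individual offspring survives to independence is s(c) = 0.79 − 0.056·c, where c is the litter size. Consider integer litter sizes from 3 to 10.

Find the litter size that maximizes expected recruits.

7

Expected recruits = c × s(c):
  c=3: 3 × 0.622 = 1.866
  c=4: 4 × 0.566 = 2.264
  c=5: 5 × 0.510 = 2.550
  c=6: 6 × 0.454 = 2.724
  c=7: 7 × 0.398 = 2.786
  c=8: 8 × 0.342 = 2.736
  c=9: 9 × 0.286 = 2.574
  c=10: 10 × 0.230 = 2.300
Maximum at c = 7 (2.786 recruits).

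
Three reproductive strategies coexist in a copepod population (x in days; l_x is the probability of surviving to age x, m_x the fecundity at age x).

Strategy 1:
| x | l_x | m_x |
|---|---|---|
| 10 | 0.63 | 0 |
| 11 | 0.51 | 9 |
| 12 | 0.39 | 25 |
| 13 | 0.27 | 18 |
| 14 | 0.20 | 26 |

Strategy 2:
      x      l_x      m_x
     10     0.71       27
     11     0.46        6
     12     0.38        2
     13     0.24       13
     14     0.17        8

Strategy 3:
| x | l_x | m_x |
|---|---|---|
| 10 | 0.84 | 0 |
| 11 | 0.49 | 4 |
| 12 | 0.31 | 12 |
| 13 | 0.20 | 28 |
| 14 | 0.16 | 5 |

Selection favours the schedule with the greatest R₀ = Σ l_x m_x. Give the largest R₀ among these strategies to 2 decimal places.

27.17

Strategy 1: R₀ = 0.63×0 + 0.51×9 + 0.39×25 + 0.27×18 + 0.20×26 = 24.4000
Strategy 2: R₀ = 0.71×27 + 0.46×6 + 0.38×2 + 0.24×13 + 0.17×8 = 27.1700
Strategy 3: R₀ = 0.84×0 + 0.49×4 + 0.31×12 + 0.20×28 + 0.16×5 = 12.0800
Highest R₀: strategy 2 with 27.1700.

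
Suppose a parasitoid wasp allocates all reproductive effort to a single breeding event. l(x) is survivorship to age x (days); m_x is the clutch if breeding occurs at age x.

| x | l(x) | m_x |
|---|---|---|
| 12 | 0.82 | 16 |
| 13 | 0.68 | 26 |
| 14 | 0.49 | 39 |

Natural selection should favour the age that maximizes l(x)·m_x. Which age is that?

14

Expected offspring if breeding at age x = l(x) × m_x:
  age 12: 0.82 × 16 = 13.120
  age 13: 0.68 × 26 = 17.680
  age 14: 0.49 × 39 = 19.110
Maximum at age 14 (19.110).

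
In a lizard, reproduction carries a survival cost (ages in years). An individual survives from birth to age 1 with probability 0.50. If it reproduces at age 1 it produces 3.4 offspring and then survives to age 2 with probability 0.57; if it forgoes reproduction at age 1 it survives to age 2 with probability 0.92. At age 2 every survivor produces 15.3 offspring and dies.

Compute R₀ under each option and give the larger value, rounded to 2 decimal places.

7.04

breed at age 1: R₀ = 0.50 × (3.4 + 0.57 × 15.3) = 0.50 × 12.1210 = 6.0605
delay to age 2: R₀ = 0.50 × (0.92 × 15.3) = 0.50 × 14.0760 = 7.0380
Higher: delay to age 2 (7.0380).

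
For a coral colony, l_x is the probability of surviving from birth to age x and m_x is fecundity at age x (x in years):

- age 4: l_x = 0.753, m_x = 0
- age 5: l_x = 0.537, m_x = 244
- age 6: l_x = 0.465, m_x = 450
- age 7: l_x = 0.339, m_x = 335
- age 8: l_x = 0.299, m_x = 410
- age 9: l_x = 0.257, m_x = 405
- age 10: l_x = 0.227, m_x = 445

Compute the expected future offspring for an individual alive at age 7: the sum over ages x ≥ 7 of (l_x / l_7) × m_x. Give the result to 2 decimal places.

1301.64

l_7 = 0.339. Conditional survival from age 7 to x is l_x / l_7.
  x=7: (0.339/0.339) × 335 = 335.0000
  x=8: (0.299/0.339) × 410 = 361.6224
  x=9: (0.257/0.339) × 405 = 307.0354
  x=10: (0.227/0.339) × 445 = 297.9794
Sum = 335.0000 + 361.6224 + 307.0354 + 297.9794 = 1301.6372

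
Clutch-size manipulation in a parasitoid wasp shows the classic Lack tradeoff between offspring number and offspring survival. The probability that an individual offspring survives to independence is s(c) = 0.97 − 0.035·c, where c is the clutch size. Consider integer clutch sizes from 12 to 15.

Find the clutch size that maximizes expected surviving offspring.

Expected surviving offspring = c × s(c):
  c=12: 12 × 0.550 = 6.600
  c=13: 13 × 0.515 = 6.695
  c=14: 14 × 0.480 = 6.720
  c=15: 15 × 0.445 = 6.675
Maximum at c = 14 (6.720 surviving offspring).

14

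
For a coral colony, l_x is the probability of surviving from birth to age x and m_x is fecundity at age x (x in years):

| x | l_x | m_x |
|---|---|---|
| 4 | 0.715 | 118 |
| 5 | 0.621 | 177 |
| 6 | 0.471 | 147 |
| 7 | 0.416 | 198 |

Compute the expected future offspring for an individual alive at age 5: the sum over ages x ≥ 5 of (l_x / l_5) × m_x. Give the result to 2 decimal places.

421.13

l_5 = 0.621. Conditional survival from age 5 to x is l_x / l_5.
  x=5: (0.621/0.621) × 177 = 177.0000
  x=6: (0.471/0.621) × 147 = 111.4928
  x=7: (0.416/0.621) × 198 = 132.6377
Sum = 177.0000 + 111.4928 + 132.6377 = 421.1304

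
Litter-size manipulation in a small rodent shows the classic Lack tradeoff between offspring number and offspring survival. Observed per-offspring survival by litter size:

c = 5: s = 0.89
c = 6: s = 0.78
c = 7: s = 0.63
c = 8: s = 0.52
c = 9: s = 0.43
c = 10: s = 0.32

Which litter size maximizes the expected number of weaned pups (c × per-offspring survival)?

6

Expected weaned pups = c × s(c):
  c=5: 5 × 0.89 = 4.450
  c=6: 6 × 0.78 = 4.680
  c=7: 7 × 0.63 = 4.410
  c=8: 8 × 0.52 = 4.160
  c=9: 9 × 0.43 = 3.870
  c=10: 10 × 0.32 = 3.200
Maximum at c = 6 (4.680 weaned pups).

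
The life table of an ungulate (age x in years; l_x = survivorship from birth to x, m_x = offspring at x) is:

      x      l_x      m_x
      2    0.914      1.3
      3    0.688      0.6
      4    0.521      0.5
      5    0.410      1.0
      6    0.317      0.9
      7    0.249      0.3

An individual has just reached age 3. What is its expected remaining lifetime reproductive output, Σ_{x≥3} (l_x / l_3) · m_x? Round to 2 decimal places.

l_3 = 0.688. Conditional survival from age 3 to x is l_x / l_3.
  x=3: (0.688/0.688) × 0.6 = 0.6000
  x=4: (0.521/0.688) × 0.5 = 0.3786
  x=5: (0.410/0.688) × 1.0 = 0.5959
  x=6: (0.317/0.688) × 0.9 = 0.4147
  x=7: (0.249/0.688) × 0.3 = 0.1086
Sum = 0.6000 + 0.3786 + 0.5959 + 0.4147 + 0.1086 = 2.0978

2.10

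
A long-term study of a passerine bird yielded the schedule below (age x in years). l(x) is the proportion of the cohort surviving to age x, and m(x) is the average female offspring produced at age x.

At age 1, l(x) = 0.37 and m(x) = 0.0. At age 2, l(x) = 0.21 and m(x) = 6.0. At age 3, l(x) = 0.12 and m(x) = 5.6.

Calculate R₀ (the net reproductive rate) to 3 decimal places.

R₀ = Σ l(x) m(x):
  age 1: 0.37 × 0.0 = 0.0000
  age 2: 0.21 × 6.0 = 1.2600
  age 3: 0.12 × 5.6 = 0.6720
R₀ = 0.0000 + 1.2600 + 0.6720 = 1.9320

1.932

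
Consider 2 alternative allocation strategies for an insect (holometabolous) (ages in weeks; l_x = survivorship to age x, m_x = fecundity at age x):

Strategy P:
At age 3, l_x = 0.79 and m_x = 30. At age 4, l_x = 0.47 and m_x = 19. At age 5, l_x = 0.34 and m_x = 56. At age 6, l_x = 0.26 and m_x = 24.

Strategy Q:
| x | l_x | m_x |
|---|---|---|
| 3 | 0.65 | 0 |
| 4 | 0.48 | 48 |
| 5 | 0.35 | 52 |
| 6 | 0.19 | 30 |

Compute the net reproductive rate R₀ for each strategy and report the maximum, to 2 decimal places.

57.91

Strategy P: R₀ = 0.79×30 + 0.47×19 + 0.34×56 + 0.26×24 = 57.9100
Strategy Q: R₀ = 0.65×0 + 0.48×48 + 0.35×52 + 0.19×30 = 46.9400
Highest R₀: strategy P with 57.9100.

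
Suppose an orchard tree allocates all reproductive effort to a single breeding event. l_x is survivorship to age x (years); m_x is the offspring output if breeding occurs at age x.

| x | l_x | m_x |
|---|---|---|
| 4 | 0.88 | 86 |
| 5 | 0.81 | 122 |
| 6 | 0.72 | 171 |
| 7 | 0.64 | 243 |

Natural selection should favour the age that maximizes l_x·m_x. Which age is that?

Expected offspring if breeding at age x = l_x × m_x:
  age 4: 0.88 × 86 = 75.680
  age 5: 0.81 × 122 = 98.820
  age 6: 0.72 × 171 = 123.120
  age 7: 0.64 × 243 = 155.520
Maximum at age 7 (155.520).

7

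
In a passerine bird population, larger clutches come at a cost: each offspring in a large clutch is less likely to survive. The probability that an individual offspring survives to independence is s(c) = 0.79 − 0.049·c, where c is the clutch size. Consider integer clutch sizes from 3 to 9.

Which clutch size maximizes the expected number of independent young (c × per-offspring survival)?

Expected independent young = c × s(c):
  c=3: 3 × 0.643 = 1.929
  c=4: 4 × 0.594 = 2.376
  c=5: 5 × 0.545 = 2.725
  c=6: 6 × 0.496 = 2.976
  c=7: 7 × 0.447 = 3.129
  c=8: 8 × 0.398 = 3.184
  c=9: 9 × 0.349 = 3.141
Maximum at c = 8 (3.184 independent young).

8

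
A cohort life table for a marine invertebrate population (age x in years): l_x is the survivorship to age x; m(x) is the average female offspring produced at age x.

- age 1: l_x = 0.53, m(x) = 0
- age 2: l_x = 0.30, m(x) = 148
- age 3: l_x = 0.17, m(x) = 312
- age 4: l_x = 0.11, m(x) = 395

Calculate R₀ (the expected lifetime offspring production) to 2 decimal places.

140.89

R₀ = Σ l_x m(x):
  age 1: 0.53 × 0 = 0.0000
  age 2: 0.30 × 148 = 44.4000
  age 3: 0.17 × 312 = 53.0400
  age 4: 0.11 × 395 = 43.4500
R₀ = 0.0000 + 44.4000 + 53.0400 + 43.4500 = 140.8900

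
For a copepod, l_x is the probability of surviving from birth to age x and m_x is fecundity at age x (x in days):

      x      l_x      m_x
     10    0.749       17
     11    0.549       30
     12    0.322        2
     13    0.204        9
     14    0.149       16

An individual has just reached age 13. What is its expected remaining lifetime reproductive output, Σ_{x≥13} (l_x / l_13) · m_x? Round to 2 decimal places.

l_13 = 0.204. Conditional survival from age 13 to x is l_x / l_13.
  x=13: (0.204/0.204) × 9 = 9.0000
  x=14: (0.149/0.204) × 16 = 11.6863
Sum = 9.0000 + 11.6863 = 20.6863

20.69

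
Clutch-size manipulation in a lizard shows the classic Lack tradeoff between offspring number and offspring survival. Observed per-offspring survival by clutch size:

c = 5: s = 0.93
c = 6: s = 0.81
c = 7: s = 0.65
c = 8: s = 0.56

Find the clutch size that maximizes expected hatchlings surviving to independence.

6

Expected hatchlings surviving to independence = c × s(c):
  c=5: 5 × 0.93 = 4.650
  c=6: 6 × 0.81 = 4.860
  c=7: 7 × 0.65 = 4.550
  c=8: 8 × 0.56 = 4.480
Maximum at c = 6 (4.860 hatchlings surviving to independence).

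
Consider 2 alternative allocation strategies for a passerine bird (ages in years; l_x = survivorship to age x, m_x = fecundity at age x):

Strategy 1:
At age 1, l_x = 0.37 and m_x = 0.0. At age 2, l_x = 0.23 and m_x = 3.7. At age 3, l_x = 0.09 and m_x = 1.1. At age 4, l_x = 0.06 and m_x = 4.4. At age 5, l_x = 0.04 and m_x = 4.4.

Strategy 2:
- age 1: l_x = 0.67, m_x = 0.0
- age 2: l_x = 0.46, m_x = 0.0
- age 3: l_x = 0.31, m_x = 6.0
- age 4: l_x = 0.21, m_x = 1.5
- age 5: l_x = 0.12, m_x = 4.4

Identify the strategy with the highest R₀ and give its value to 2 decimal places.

2.70

Strategy 1: R₀ = 0.37×0.0 + 0.23×3.7 + 0.09×1.1 + 0.06×4.4 + 0.04×4.4 = 1.3900
Strategy 2: R₀ = 0.67×0.0 + 0.46×0.0 + 0.31×6.0 + 0.21×1.5 + 0.12×4.4 = 2.7030
Highest R₀: strategy 2 with 2.7030.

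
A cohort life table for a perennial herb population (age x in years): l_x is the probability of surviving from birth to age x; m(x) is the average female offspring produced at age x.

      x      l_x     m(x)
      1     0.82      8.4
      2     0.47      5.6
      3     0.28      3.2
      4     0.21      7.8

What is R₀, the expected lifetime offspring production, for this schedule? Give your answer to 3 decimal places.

R₀ = Σ l_x m(x):
  age 1: 0.82 × 8.4 = 6.8880
  age 2: 0.47 × 5.6 = 2.6320
  age 3: 0.28 × 3.2 = 0.8960
  age 4: 0.21 × 7.8 = 1.6380
R₀ = 6.8880 + 2.6320 + 0.8960 + 1.6380 = 12.0540

12.054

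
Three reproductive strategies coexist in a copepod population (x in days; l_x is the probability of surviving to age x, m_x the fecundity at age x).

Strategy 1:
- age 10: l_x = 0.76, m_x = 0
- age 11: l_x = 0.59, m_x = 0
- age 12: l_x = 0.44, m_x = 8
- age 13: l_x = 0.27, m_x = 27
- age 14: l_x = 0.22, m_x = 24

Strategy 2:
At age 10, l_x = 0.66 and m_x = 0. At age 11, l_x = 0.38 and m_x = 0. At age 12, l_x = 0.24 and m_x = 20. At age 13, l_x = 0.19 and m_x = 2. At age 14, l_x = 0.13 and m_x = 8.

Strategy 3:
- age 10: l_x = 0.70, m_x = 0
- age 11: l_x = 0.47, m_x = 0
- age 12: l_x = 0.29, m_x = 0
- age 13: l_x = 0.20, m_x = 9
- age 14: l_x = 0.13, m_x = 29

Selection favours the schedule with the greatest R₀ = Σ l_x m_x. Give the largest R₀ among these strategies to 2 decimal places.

Strategy 1: R₀ = 0.76×0 + 0.59×0 + 0.44×8 + 0.27×27 + 0.22×24 = 16.0900
Strategy 2: R₀ = 0.66×0 + 0.38×0 + 0.24×20 + 0.19×2 + 0.13×8 = 6.2200
Strategy 3: R₀ = 0.70×0 + 0.47×0 + 0.29×0 + 0.20×9 + 0.13×29 = 5.5700
Highest R₀: strategy 1 with 16.0900.

16.09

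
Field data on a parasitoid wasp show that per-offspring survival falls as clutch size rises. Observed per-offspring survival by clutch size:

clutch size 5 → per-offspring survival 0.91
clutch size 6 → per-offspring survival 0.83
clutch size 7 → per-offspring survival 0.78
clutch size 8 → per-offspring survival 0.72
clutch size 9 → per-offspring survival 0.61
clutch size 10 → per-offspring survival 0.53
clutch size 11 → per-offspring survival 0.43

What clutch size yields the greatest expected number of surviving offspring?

8

Expected surviving offspring = c × s(c):
  c=5: 5 × 0.91 = 4.550
  c=6: 6 × 0.83 = 4.980
  c=7: 7 × 0.78 = 5.460
  c=8: 8 × 0.72 = 5.760
  c=9: 9 × 0.61 = 5.490
  c=10: 10 × 0.53 = 5.300
  c=11: 11 × 0.43 = 4.730
Maximum at c = 8 (5.760 surviving offspring).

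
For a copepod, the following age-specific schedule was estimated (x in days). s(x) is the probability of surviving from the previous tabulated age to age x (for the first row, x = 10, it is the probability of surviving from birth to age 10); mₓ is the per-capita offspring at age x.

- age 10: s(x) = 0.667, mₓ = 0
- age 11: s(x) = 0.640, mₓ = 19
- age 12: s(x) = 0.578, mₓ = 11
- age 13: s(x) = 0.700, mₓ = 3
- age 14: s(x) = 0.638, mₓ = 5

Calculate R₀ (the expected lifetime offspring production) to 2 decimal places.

Survivorship from birth: l_x = s_10·s_11·…·s_x.
  l_10 = 0.66700
  l_11 = 0.42688
  l_12 = 0.24674
  l_13 = 0.17272
  l_14 = 0.11019
R₀ = Σ l_x mₓ:
  age 10: 0.66700 × 0 = 0.0000
  age 11: 0.42688 × 19 = 8.1107
  age 12: 0.24674 × 11 = 2.7141
  age 13: 0.17272 × 3 = 0.5182
  age 14: 0.11019 × 5 = 0.5509
R₀ = 0.0000 + 8.1107 + 2.7141 + 0.5182 + 0.5509 = 11.8940

11.89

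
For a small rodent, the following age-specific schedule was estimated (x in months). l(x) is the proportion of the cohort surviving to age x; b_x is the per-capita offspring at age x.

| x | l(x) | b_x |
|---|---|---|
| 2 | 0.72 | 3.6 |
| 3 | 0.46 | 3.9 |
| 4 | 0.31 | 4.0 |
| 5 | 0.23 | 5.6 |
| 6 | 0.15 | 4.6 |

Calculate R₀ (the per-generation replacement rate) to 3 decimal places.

7.604

R₀ = Σ l(x) b_x:
  age 2: 0.72 × 3.6 = 2.5920
  age 3: 0.46 × 3.9 = 1.7940
  age 4: 0.31 × 4.0 = 1.2400
  age 5: 0.23 × 5.6 = 1.2880
  age 6: 0.15 × 4.6 = 0.6900
R₀ = 2.5920 + 1.7940 + 1.2400 + 1.2880 + 0.6900 = 7.6040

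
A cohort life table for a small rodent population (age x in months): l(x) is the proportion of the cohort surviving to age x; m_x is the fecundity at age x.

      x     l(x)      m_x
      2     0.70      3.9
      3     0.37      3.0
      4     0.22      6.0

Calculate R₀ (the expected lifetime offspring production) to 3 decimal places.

R₀ = Σ l(x) m_x:
  age 2: 0.70 × 3.9 = 2.7300
  age 3: 0.37 × 3.0 = 1.1100
  age 4: 0.22 × 6.0 = 1.3200
R₀ = 2.7300 + 1.1100 + 1.3200 = 5.1600

5.160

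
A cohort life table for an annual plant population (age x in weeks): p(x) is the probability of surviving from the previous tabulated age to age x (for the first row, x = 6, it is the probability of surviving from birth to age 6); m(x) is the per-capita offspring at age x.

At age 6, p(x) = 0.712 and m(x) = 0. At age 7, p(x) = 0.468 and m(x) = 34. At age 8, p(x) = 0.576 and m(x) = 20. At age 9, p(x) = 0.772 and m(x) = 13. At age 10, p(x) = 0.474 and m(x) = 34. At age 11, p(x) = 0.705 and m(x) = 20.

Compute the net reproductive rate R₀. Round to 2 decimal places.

Survivorship from birth: l_x = p_6·p_7·…·p_x.
  l_6 = 0.71200
  l_7 = 0.33322
  l_8 = 0.19193
  l_9 = 0.14817
  l_10 = 0.07023
  l_11 = 0.04951
R₀ = Σ l_x m(x):
  age 6: 0.71200 × 0 = 0.0000
  age 7: 0.33322 × 34 = 11.3295
  age 8: 0.19193 × 20 = 3.8386
  age 9: 0.14817 × 13 = 1.9262
  age 10: 0.07023 × 34 = 2.3878
  age 11: 0.04951 × 20 = 0.9902
R₀ = 0.0000 + 11.3295 + 3.8386 + 1.9262 + 2.3878 + 0.9902 = 20.4723

20.47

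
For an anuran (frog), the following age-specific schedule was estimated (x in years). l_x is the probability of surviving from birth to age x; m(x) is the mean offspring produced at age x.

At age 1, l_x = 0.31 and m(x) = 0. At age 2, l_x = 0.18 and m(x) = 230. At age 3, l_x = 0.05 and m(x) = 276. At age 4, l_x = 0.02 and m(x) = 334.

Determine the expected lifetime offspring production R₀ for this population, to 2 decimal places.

R₀ = Σ l_x m(x):
  age 1: 0.31 × 0 = 0.0000
  age 2: 0.18 × 230 = 41.4000
  age 3: 0.05 × 276 = 13.8000
  age 4: 0.02 × 334 = 6.6800
R₀ = 0.0000 + 41.4000 + 13.8000 + 6.6800 = 61.8800

61.88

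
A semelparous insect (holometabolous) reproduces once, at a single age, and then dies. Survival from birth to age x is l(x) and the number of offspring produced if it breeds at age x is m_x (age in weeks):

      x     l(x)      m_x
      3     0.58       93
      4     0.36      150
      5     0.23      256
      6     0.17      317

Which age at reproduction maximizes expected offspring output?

5

Expected offspring if breeding at age x = l(x) × m_x:
  age 3: 0.58 × 93 = 53.940
  age 4: 0.36 × 150 = 54.000
  age 5: 0.23 × 256 = 58.880
  age 6: 0.17 × 317 = 53.890
Maximum at age 5 (58.880).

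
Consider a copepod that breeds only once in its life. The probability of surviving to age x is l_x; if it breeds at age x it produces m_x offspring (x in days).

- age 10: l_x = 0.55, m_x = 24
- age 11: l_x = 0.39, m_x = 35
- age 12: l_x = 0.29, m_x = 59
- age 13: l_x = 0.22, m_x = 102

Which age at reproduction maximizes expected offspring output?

Expected offspring if breeding at age x = l_x × m_x:
  age 10: 0.55 × 24 = 13.200
  age 11: 0.39 × 35 = 13.650
  age 12: 0.29 × 59 = 17.110
  age 13: 0.22 × 102 = 22.440
Maximum at age 13 (22.440).

13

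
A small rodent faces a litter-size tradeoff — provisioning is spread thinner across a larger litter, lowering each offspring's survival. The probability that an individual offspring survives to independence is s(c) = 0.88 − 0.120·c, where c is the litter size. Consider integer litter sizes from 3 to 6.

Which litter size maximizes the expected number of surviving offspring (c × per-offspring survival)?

Expected surviving offspring = c × s(c):
  c=3: 3 × 0.520 = 1.560
  c=4: 4 × 0.400 = 1.600
  c=5: 5 × 0.280 = 1.400
  c=6: 6 × 0.160 = 0.960
Maximum at c = 4 (1.600 surviving offspring).

4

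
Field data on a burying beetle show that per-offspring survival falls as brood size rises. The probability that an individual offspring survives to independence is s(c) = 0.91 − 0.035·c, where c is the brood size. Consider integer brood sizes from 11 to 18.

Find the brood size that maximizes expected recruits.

Expected recruits = c × s(c):
  c=11: 11 × 0.525 = 5.775
  c=12: 12 × 0.490 = 5.880
  c=13: 13 × 0.455 = 5.915
  c=14: 14 × 0.420 = 5.880
  c=15: 15 × 0.385 = 5.775
  c=16: 16 × 0.350 = 5.600
  c=17: 17 × 0.315 = 5.355
  c=18: 18 × 0.280 = 5.040
Maximum at c = 13 (5.915 recruits).

13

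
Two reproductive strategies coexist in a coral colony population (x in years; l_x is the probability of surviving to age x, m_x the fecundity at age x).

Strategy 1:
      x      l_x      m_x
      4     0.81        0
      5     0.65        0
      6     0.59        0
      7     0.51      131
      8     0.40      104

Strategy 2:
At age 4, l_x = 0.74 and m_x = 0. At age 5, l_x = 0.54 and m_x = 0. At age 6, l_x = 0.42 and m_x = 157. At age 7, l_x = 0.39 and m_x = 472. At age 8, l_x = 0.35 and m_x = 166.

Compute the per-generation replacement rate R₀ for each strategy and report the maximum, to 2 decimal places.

308.12

Strategy 1: R₀ = 0.81×0 + 0.65×0 + 0.59×0 + 0.51×131 + 0.40×104 = 108.4100
Strategy 2: R₀ = 0.74×0 + 0.54×0 + 0.42×157 + 0.39×472 + 0.35×166 = 308.1200
Highest R₀: strategy 2 with 308.1200.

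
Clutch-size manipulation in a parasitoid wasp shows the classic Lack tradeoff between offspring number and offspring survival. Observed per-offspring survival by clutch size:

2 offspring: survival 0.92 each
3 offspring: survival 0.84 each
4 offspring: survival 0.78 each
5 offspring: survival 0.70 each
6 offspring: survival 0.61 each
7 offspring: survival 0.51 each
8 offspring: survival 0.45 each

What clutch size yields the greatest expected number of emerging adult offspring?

Expected emerging adult offspring = c × s(c):
  c=2: 2 × 0.92 = 1.840
  c=3: 3 × 0.84 = 2.520
  c=4: 4 × 0.78 = 3.120
  c=5: 5 × 0.70 = 3.500
  c=6: 6 × 0.61 = 3.660
  c=7: 7 × 0.51 = 3.570
  c=8: 8 × 0.45 = 3.600
Maximum at c = 6 (3.660 emerging adult offspring).

6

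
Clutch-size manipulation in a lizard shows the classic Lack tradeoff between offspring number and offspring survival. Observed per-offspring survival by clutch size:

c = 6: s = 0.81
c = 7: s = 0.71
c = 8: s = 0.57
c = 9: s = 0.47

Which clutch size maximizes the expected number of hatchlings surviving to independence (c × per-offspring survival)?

Expected hatchlings surviving to independence = c × s(c):
  c=6: 6 × 0.81 = 4.860
  c=7: 7 × 0.71 = 4.970
  c=8: 8 × 0.57 = 4.560
  c=9: 9 × 0.47 = 4.230
Maximum at c = 7 (4.970 hatchlings surviving to independence).

7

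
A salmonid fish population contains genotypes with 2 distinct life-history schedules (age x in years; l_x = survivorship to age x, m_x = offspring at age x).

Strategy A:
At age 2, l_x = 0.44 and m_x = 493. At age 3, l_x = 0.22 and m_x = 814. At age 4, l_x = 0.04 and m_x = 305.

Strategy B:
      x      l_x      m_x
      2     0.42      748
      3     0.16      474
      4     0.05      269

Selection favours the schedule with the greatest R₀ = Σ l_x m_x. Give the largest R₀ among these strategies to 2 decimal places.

408.20

Strategy A: R₀ = 0.44×493 + 0.22×814 + 0.04×305 = 408.2000
Strategy B: R₀ = 0.42×748 + 0.16×474 + 0.05×269 = 403.4500
Highest R₀: strategy A with 408.2000.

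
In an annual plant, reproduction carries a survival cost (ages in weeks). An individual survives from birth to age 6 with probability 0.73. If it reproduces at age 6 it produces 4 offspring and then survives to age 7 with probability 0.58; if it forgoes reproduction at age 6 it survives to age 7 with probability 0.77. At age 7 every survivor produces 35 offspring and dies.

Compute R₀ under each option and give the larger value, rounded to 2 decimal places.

breed at age 6: R₀ = 0.73 × (4 + 0.58 × 35) = 0.73 × 24.3000 = 17.7390
delay to age 7: R₀ = 0.73 × (0.77 × 35) = 0.73 × 26.9500 = 19.6735
Higher: delay to age 7 (19.6735).

19.67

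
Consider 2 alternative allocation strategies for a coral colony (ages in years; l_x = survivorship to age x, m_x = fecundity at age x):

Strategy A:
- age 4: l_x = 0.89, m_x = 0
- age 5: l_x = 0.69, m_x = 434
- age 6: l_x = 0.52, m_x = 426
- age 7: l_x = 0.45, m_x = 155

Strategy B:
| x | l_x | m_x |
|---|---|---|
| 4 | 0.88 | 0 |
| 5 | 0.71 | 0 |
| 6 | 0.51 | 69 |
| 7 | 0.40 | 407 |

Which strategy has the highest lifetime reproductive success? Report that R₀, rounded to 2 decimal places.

590.73

Strategy A: R₀ = 0.89×0 + 0.69×434 + 0.52×426 + 0.45×155 = 590.7300
Strategy B: R₀ = 0.88×0 + 0.71×0 + 0.51×69 + 0.40×407 = 197.9900
Highest R₀: strategy A with 590.7300.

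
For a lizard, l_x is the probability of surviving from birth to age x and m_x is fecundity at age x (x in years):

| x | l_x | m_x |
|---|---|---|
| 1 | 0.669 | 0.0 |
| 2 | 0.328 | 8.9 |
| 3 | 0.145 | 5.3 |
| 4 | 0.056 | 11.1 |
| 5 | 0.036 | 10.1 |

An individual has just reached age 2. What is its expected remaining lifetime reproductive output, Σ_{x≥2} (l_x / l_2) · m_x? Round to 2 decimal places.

14.25

l_2 = 0.328. Conditional survival from age 2 to x is l_x / l_2.
  x=2: (0.328/0.328) × 8.9 = 8.9000
  x=3: (0.145/0.328) × 5.3 = 2.3430
  x=4: (0.056/0.328) × 11.1 = 1.8951
  x=5: (0.036/0.328) × 10.1 = 1.1085
Sum = 8.9000 + 2.3430 + 1.8951 + 1.1085 = 14.2466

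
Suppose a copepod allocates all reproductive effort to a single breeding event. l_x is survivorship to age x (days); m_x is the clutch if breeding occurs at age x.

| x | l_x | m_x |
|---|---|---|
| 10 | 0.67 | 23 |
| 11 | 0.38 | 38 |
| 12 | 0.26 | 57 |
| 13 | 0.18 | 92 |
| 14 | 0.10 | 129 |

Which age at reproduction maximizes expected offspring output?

13

Expected offspring if breeding at age x = l_x × m_x:
  age 10: 0.67 × 23 = 15.410
  age 11: 0.38 × 38 = 14.440
  age 12: 0.26 × 57 = 14.820
  age 13: 0.18 × 92 = 16.560
  age 14: 0.10 × 129 = 12.900
Maximum at age 13 (16.560).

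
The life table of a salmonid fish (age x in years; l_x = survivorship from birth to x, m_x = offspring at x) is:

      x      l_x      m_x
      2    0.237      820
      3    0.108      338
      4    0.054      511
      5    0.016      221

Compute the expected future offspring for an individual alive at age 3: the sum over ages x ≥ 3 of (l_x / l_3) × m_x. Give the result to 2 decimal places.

626.24

l_3 = 0.108. Conditional survival from age 3 to x is l_x / l_3.
  x=3: (0.108/0.108) × 338 = 338.0000
  x=4: (0.054/0.108) × 511 = 255.5000
  x=5: (0.016/0.108) × 221 = 32.7407
Sum = 338.0000 + 255.5000 + 32.7407 = 626.2407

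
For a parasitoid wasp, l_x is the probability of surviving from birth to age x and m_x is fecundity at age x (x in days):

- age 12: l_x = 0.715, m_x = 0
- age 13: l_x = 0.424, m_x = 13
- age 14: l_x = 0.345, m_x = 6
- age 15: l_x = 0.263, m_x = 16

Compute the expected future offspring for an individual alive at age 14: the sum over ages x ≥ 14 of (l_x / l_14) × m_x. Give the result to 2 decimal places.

18.20

l_14 = 0.345. Conditional survival from age 14 to x is l_x / l_14.
  x=14: (0.345/0.345) × 6 = 6.0000
  x=15: (0.263/0.345) × 16 = 12.1971
Sum = 6.0000 + 12.1971 = 18.1971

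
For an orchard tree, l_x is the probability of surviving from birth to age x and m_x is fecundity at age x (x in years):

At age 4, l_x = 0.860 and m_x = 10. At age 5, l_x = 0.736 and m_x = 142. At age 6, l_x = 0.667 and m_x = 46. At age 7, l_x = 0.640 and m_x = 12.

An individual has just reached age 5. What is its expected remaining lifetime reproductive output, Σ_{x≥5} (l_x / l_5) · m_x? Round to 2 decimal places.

194.12

l_5 = 0.736. Conditional survival from age 5 to x is l_x / l_5.
  x=5: (0.736/0.736) × 142 = 142.0000
  x=6: (0.667/0.736) × 46 = 41.6875
  x=7: (0.640/0.736) × 12 = 10.4348
Sum = 142.0000 + 41.6875 + 10.4348 = 194.1223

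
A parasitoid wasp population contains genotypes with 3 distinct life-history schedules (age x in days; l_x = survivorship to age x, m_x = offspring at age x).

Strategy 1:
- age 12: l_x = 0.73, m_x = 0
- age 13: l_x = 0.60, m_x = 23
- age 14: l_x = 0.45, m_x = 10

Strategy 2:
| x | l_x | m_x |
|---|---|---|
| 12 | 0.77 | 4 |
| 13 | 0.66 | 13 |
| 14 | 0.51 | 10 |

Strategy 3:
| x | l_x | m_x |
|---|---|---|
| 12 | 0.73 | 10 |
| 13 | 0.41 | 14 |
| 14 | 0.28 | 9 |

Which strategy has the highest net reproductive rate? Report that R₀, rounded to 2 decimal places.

18.30

Strategy 1: R₀ = 0.73×0 + 0.60×23 + 0.45×10 = 18.3000
Strategy 2: R₀ = 0.77×4 + 0.66×13 + 0.51×10 = 16.7600
Strategy 3: R₀ = 0.73×10 + 0.41×14 + 0.28×9 = 15.5600
Highest R₀: strategy 1 with 18.3000.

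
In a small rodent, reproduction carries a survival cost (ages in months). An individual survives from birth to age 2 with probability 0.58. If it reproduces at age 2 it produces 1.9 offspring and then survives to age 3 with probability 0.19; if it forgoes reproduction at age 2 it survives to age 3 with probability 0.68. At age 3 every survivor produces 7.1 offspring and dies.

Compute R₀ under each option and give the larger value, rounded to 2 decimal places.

2.80

breed at age 2: R₀ = 0.58 × (1.9 + 0.19 × 7.1) = 0.58 × 3.2490 = 1.8844
delay to age 3: R₀ = 0.58 × (0.68 × 7.1) = 0.58 × 4.8280 = 2.8002
Higher: delay to age 3 (2.8002).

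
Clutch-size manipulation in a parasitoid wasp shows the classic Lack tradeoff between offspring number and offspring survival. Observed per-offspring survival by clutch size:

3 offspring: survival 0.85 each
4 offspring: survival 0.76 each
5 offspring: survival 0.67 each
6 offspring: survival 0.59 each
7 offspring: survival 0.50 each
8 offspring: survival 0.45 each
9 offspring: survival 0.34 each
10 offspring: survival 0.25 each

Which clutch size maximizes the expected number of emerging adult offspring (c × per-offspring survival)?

8

Expected emerging adult offspring = c × s(c):
  c=3: 3 × 0.85 = 2.550
  c=4: 4 × 0.76 = 3.040
  c=5: 5 × 0.67 = 3.350
  c=6: 6 × 0.59 = 3.540
  c=7: 7 × 0.50 = 3.500
  c=8: 8 × 0.45 = 3.600
  c=9: 9 × 0.34 = 3.060
  c=10: 10 × 0.25 = 2.500
Maximum at c = 8 (3.600 emerging adult offspring).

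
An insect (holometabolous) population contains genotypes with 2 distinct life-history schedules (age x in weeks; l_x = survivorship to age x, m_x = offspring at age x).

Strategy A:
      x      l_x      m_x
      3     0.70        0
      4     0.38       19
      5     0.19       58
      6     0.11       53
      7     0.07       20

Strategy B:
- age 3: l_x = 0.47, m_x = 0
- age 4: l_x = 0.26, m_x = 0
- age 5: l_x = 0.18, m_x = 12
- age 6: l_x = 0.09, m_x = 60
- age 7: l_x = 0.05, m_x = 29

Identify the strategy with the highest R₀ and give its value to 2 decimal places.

Strategy A: R₀ = 0.70×0 + 0.38×19 + 0.19×58 + 0.11×53 + 0.07×20 = 25.4700
Strategy B: R₀ = 0.47×0 + 0.26×0 + 0.18×12 + 0.09×60 + 0.05×29 = 9.0100
Highest R₀: strategy A with 25.4700.

25.47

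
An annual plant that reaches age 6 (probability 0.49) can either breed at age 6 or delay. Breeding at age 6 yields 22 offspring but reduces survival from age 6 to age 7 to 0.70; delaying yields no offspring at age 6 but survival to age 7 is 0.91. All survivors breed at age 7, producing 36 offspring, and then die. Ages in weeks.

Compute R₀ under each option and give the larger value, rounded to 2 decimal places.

breed at age 6: R₀ = 0.49 × (22 + 0.70 × 36) = 0.49 × 47.2000 = 23.1280
delay to age 7: R₀ = 0.49 × (0.91 × 36) = 0.49 × 32.7600 = 16.0524
Higher: breed at age 6 (23.1280).

23.13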